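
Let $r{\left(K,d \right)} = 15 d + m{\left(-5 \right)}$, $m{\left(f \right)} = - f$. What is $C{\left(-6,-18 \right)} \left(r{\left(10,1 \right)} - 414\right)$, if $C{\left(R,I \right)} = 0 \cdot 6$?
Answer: $0$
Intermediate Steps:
$C{\left(R,I \right)} = 0$
$r{\left(K,d \right)} = 5 + 15 d$ ($r{\left(K,d \right)} = 15 d - -5 = 15 d + 5 = 5 + 15 d$)
$C{\left(-6,-18 \right)} \left(r{\left(10,1 \right)} - 414\right) = 0 \left(\left(5 + 15 \cdot 1\right) - 414\right) = 0 \left(\left(5 + 15\right) - 414\right) = 0 \left(20 - 414\right) = 0 \left(-394\right) = 0$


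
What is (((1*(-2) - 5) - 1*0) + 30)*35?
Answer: 805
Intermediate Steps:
(((1*(-2) - 5) - 1*0) + 30)*35 = (((-2 - 5) + 0) + 30)*35 = ((-7 + 0) + 30)*35 = (-7 + 30)*35 = 23*35 = 805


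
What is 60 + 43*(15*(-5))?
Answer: -3165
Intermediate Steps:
60 + 43*(15*(-5)) = 60 + 43*(-75) = 60 - 3225 = -3165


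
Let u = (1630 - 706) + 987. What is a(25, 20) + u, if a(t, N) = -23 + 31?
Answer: 1919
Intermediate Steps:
a(t, N) = 8
u = 1911 (u = 924 + 987 = 1911)
a(25, 20) + u = 8 + 1911 = 1919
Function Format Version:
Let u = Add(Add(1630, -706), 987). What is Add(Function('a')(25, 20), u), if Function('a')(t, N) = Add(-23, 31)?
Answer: 1919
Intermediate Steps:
Function('a')(t, N) = 8
u = 1911 (u = Add(924, 987) = 1911)
Add(Function('a')(25, 20), u) = Add(8, 1911) = 1919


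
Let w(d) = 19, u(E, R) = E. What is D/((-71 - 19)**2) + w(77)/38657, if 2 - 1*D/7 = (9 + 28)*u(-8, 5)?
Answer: 40396201/156560850 ≈ 0.25802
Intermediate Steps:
D = 2086 (D = 14 - 7*(9 + 28)*(-8) = 14 - 259*(-8) = 14 - 7*(-296) = 14 + 2072 = 2086)
D/((-71 - 19)**2) + w(77)/38657 = 2086/((-71 - 19)**2) + 19/38657 = 2086/((-90)**2) + 19*(1/38657) = 2086/8100 + 19/38657 = 2086*(1/8100) + 19/38657 = 1043/4050 + 19/38657 = 40396201/156560850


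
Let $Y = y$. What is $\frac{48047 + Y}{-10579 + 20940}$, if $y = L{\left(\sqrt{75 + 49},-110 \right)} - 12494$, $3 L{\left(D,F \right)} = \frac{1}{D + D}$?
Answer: $\frac{35553}{10361} + \frac{\sqrt{31}}{3854292} \approx 3.4314$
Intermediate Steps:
$L{\left(D,F \right)} = \frac{1}{6 D}$ ($L{\left(D,F \right)} = \frac{1}{3 \left(D + D\right)} = \frac{1}{3 \cdot 2 D} = \frac{\frac{1}{2} \frac{1}{D}}{3} = \frac{1}{6 D}$)
$y = -12494 + \frac{\sqrt{31}}{372}$ ($y = \frac{1}{6 \sqrt{75 + 49}} - 12494 = \frac{1}{6 \sqrt{124}} - 12494 = \frac{1}{6 \cdot 2 \sqrt{31}} - 12494 = \frac{\frac{1}{62} \sqrt{31}}{6} - 12494 = \frac{\sqrt{31}}{372} - 12494 = -12494 + \frac{\sqrt{31}}{372} \approx -12494.0$)
$Y = -12494 + \frac{\sqrt{31}}{372} \approx -12494.0$
$\frac{48047 + Y}{-10579 + 20940} = \frac{48047 - \left(12494 - \frac{\sqrt{31}}{372}\right)}{-10579 + 20940} = \frac{35553 + \frac{\sqrt{31}}{372}}{10361} = \left(35553 + \frac{\sqrt{31}}{372}\right) \frac{1}{10361} = \frac{35553}{10361} + \frac{\sqrt{31}}{3854292}$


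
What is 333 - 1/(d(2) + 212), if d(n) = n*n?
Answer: 71927/216 ≈ 333.00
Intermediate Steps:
d(n) = n²
333 - 1/(d(2) + 212) = 333 - 1/(2² + 212) = 333 - 1/(4 + 212) = 333 - 1/216 = 71927/216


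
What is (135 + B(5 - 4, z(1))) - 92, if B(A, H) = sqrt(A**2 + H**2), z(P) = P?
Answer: 43 + sqrt(2) ≈ 44.414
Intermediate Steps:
(135 + B(5 - 4, z(1))) - 92 = (135 + sqrt((5 - 4)**2 + 1**2)) - 92 = (135 + sqrt(1**2 + 1)) - 92 = (135 + sqrt(1 + 1)) - 92 = (135 + sqrt(2)) - 92 = 43 + sqrt(2)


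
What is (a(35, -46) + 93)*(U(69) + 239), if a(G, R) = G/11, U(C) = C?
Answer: 29624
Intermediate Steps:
a(G, R) = G/11 (a(G, R) = G*(1/11) = G/11)
(a(35, -46) + 93)*(U(69) + 239) = ((1/11)*35 + 93)*(69 + 239) = (35/11 + 93)*308 = (1058/11)*308 = 29624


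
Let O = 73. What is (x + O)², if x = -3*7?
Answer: 2704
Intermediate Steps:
x = -21
(x + O)² = (-21 + 73)² = 52² = 2704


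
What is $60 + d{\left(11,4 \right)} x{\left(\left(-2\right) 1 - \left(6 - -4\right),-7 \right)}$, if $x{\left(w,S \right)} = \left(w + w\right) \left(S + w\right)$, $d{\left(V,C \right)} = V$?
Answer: $5076$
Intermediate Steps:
$x{\left(w,S \right)} = 2 w \left(S + w\right)$
$60 + d{\left(11,4 \right)} x{\left(\left(-2\right) 1 - \left(6 - -4\right),-7 \right)} = 60 + 11 \cdot 2 \left(\left(-2\right) 1 - \left(6 - -4\right)\right) \left(-7 - \left(8 + 4\right)\right) = 60 + 11 \cdot 2 \left(-2 - \left(6 + 4\right)\right) \left(-7 - 12\right) = 60 + 11 \cdot 2 \left(-2 - 10\right) \left(-7 - 12\right) = 60 + 11 \cdot 2 \left(-12\right) \left(-7 - 12\right) = 60 + 11 \cdot 2 \left(-12\right) \left(-19\right) = 60 + 11 \cdot 456 = 60 + 5016 = 5076$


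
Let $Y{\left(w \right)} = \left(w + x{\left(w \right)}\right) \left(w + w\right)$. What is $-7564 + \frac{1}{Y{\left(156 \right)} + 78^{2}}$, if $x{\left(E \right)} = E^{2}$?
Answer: $- \frac{57846355631}{7647588} \approx -7564.0$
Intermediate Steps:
$Y{\left(w \right)} = 2 w \left(w + w^{2}\right)$ ($Y{\left(w \right)} = \left(w + w^{2}\right) \left(w + w\right) = \left(w + w^{2}\right) 2 w = 2 w \left(w + w^{2}\right)$)
$-7564 + \frac{1}{Y{\left(156 \right)} + 78^{2}} = -7564 + \frac{1}{2 \cdot 156^{2} \left(1 + 156\right) + 78^{2}} = -7564 + \frac{1}{2 \cdot 24336 \cdot 157 + 6084} = -7564 + \frac{1}{7641504 + 6084} = -7564 + \frac{1}{7647588} = - \frac{57846355631}{7647588}$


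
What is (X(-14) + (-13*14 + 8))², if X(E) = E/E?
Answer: 29929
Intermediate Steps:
X(E) = 1
(X(-14) + (-13*14 + 8))² = (1 + (-13*14 + 8))² = (1 + (-182 + 8))² = (1 - 174)² = (-173)² = 29929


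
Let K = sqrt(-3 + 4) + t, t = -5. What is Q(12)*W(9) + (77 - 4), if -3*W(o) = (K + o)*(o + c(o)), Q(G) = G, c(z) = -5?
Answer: -7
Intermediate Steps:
K = -4 (K = sqrt(-3 + 4) - 5 = sqrt(1) - 5 = 1 - 5 = -4)
W(o) = -(-5 + o)*(-4 + o)/3 (W(o) = -(-4 + o)*(o - 5)/3 = -(-4 + o)*(-5 + o)/3 = -(-5 + o)*(-4 + o)/3)
Q(12)*W(9) + (77 - 4) = 12*(-20/3 + 3*9 - 1/3*9**2) + (77 - 4) = 12*(-20/3 + 27 - 1/3*81) + 73 = 12*(-20/3 + 27 - 27) + 73 = 12*(-20/3) + 73 = -80 + 73 = -7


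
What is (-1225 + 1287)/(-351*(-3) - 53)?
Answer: 31/500 ≈ 0.062000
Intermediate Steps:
(-1225 + 1287)/(-351*(-3) - 53) = 62/(1053 - 53) = 62/1000 = 62*(1/1000) = 31/500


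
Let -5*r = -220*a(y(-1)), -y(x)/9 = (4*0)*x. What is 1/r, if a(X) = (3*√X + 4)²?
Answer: 1/704 ≈ 0.0014205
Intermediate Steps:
y(x) = 0 (y(x) = -9*4*0*x = -0*x = -9*0 = 0)
a(X) = (4 + 3*√X)²
r = 704 (r = -(-44)*(4 + 3*√0)² = -(-44)*(4 + 3*0)² = -(-44)*(4 + 0)² = -(-44)*4² = -(-44)*16 = -⅕*(-3520) = 704)
1/r = 1/704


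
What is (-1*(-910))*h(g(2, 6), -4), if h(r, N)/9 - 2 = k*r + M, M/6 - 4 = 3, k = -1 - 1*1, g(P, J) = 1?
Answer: 343980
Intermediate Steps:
k = -2 (k = -1 - 1 = -2)
M = 42 (M = 24 + 6*3 = 24 + 18 = 42)
h(r, N) = 396 - 18*r (h(r, N) = 18 + 9*(-2*r + 42) = 18 + 9*(42 - 2*r) = 18 + (378 - 18*r) = 396 - 18*r)
(-1*(-910))*h(g(2, 6), -4) = (-1*(-910))*(396 - 18*1) = 910*(396 - 18) = 910*378 = 343980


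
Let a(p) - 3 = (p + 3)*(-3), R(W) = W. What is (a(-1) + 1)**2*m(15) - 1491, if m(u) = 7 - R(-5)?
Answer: -1443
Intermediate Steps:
a(p) = -6 - 3*p (a(p) = 3 + (p + 3)*(-3) = 3 + (3 + p)*(-3) = 3 + (-9 - 3*p) = -6 - 3*p)
m(u) = 12 (m(u) = 7 - 1*(-5) = 7 + 5 = 12)
(a(-1) + 1)**2*m(15) - 1491 = ((-6 - 3*(-1)) + 1)**2*12 - 1491 = ((-6 + 3) + 1)**2*12 - 1491 = (-3 + 1)**2*12 - 1491 = (-2)**2*12 - 1491 = 4*12 - 1491 = 48 - 1491 = -1443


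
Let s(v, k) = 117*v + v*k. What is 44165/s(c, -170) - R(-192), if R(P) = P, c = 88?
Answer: 77393/424 ≈ 182.53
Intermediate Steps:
s(v, k) = 117*v + k*v
44165/s(c, -170) - R(-192) = 44165/((88*(117 - 170))) - 1*(-192) = 44165/((88*(-53))) + 192 = 44165/(-4664) + 192 = 44165*(-1/4664) + 192 = -4015/424 + 192 = 77393/424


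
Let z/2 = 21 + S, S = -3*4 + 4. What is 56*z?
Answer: 1456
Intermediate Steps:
S = -8 (S = -12 + 4 = -8)
z = 26 (z = 2*(21 - 8) = 2*13 = 26)
56*z = 56*26 = 1456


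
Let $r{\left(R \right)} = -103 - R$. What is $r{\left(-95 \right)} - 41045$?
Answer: $-41053$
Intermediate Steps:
$r{\left(-95 \right)} - 41045 = \left(-103 - -95\right) - 41045 = \left(-103 + 95\right) - 41045 = -8 - 41045 = -41053$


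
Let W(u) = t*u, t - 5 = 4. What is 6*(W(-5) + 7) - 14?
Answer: -242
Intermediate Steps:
t = 9 (t = 5 + 4 = 9)
W(u) = 9*u
6*(W(-5) + 7) - 14 = 6*(9*(-5) + 7) - 14 = 6*(-45 + 7) - 14 = 6*(-38) - 14 = -228 - 14 = -242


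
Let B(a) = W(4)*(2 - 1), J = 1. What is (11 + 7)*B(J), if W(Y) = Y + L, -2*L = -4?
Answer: 108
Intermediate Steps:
L = 2 (L = -1/2*(-4) = 2)
W(Y) = 2 + Y (W(Y) = Y + 2 = 2 + Y)
B(a) = 6 (B(a) = (2 + 4)*(2 - 1) = 6*1 = 6)
(11 + 7)*B(J) = (11 + 7)*6 = 18*6 = 108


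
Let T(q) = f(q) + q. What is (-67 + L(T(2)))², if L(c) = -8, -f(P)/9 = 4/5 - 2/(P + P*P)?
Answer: 5625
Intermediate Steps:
f(P) = -36/5 + 18/(P + P²) (f(P) = -9*(4/5 - 2/(P + P*P)) = -9*(4*(⅕) - 2/(P + P²)) = -9*(⅘ - 2/(P + P²)) = -36/5 + 18/(P + P²))
T(q) = q + 18*(5 - 2*q - 2*q²)/(5*q*(1 + q)) (T(q) = 18*(5 - 2*q - 2*q²)/(5*q*(1 + q)) + q = q + 18*(5 - 2*q - 2*q²)/(5*q*(1 + q)))
(-67 + L(T(2)))² = (-67 - 8)² = (-75)² = 5625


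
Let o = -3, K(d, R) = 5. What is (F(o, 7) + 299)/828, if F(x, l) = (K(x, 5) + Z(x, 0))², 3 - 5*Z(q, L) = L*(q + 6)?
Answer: 2753/6900 ≈ 0.39899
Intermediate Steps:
Z(q, L) = ⅗ - L*(6 + q)/5 (Z(q, L) = ⅗ - L*(q + 6)/5 = ⅗ - L*(6 + q)/5)
F(x, l) = 784/25 (F(x, l) = (5 + (⅗ - 6/5*0 - ⅕*0*x))² = (5 + (⅗ + 0 + 0))² = (5 + ⅗)² = (28/5)² = 784/25)
(F(o, 7) + 299)/828 = (784/25 + 299)/828 = (8259/25)*(1/828) = 2753/6900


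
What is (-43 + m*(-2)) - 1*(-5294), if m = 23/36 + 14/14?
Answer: 94459/18 ≈ 5247.7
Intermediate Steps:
m = 59/36 (m = 23*(1/36) + 14*(1/14) = 23/36 + 1 = 59/36 ≈ 1.6389)
(-43 + m*(-2)) - 1*(-5294) = (-43 + (59/36)*(-2)) - 1*(-5294) = (-43 - 59/18) + 5294 = -833/18 + 5294 = 94459/18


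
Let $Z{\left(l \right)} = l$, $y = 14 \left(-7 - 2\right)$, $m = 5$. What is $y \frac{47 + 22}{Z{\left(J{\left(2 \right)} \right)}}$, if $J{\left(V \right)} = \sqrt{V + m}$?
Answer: $- 1242 \sqrt{7} \approx -3286.0$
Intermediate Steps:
$J{\left(V \right)} = \sqrt{5 + V}$ ($J{\left(V \right)} = \sqrt{V + 5} = \sqrt{5 + V}$)
$y = -126$ ($y = 14 \left(-9\right) = -126$)
$y \frac{47 + 22}{Z{\left(J{\left(2 \right)} \right)}} = - 126 \frac{47 + 22}{\sqrt{5 + 2}} = - 126 \frac{69}{\sqrt{7}} = - 126 \cdot 69 \frac{\sqrt{7}}{7} = - 126 \frac{69 \sqrt{7}}{7} = - 1242 \sqrt{7}$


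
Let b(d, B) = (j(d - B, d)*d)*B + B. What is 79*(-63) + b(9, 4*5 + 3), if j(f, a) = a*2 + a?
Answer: 635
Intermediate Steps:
j(f, a) = 3*a (j(f, a) = 2*a + a = 3*a)
b(d, B) = B + 3*B*d**2 (b(d, B) = ((3*d)*d)*B + B = (3*d**2)*B + B = 3*B*d**2 + B = B + 3*B*d**2)
79*(-63) + b(9, 4*5 + 3) = 79*(-63) + (4*5 + 3)*(1 + 3*9**2) = -4977 + (20 + 3)*(1 + 3*81) = -4977 + 23*(1 + 243) = -4977 + 23*244 = -4977 + 5612 = 635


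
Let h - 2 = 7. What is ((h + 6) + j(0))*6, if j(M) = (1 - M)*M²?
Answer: 90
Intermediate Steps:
h = 9 (h = 2 + 7 = 9)
j(M) = M²*(1 - M)
((h + 6) + j(0))*6 = ((9 + 6) + 0²*(1 - 1*0))*6 = (15 + 0*(1 + 0))*6 = (15 + 0*1)*6 = (15 + 0)*6 = 15*6 = 90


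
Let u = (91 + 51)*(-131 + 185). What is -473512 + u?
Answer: -465844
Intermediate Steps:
u = 7668 (u = 142*54 = 7668)
-473512 + u = -473512 + 7668 = -465844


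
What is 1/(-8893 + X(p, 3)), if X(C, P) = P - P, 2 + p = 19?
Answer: -1/8893 ≈ -0.00011245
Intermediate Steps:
p = 17 (p = -2 + 19 = 17)
X(C, P) = 0
1/(-8893 + X(p, 3)) = 1/(-8893 + 0) = 1/(-8893) = -1/8893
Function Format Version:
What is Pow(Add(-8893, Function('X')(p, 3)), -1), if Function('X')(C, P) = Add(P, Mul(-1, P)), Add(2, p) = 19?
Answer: Rational(-1, 8893) ≈ -0.00011245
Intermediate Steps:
p = 17 (p = Add(-2, 19) = 17)
Function('X')(C, P) = 0
Pow(Add(-8893, Function('X')(p, 3)), -1) = Pow(Add(-8893, 0), -1) = Pow(-8893, -1) = Rational(-1, 8893)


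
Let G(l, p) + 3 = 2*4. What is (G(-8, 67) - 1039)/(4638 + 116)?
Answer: -517/2377 ≈ -0.21750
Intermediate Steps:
G(l, p) = 5 (G(l, p) = -3 + 2*4 = -3 + 8 = 5)
(G(-8, 67) - 1039)/(4638 + 116) = (5 - 1039)/(4638 + 116) = -1034/4754 = -1034*1/4754 = -517/2377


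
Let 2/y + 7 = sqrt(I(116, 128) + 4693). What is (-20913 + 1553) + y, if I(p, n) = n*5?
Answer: -51149113/2642 + sqrt(5333)/2642 ≈ -19360.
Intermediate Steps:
I(p, n) = 5*n
y = 2/(-7 + sqrt(5333)) (y = 2/(-7 + sqrt(5*128 + 4693)) = 2/(-7 + sqrt(640 + 4693)) = 2/(-7 + sqrt(5333)) ≈ 0.030290)
(-20913 + 1553) + y = (-20913 + 1553) + (7/2642 + sqrt(5333)/2642) = -19360 + (7/2642 + sqrt(5333)/2642) = -51149113/2642 + sqrt(5333)/2642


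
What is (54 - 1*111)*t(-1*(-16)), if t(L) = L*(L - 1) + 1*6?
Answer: -14022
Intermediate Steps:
t(L) = 6 + L*(-1 + L) (t(L) = L*(-1 + L) + 6 = 6 + L*(-1 + L))
(54 - 1*111)*t(-1*(-16)) = (54 - 1*111)*(6 + (-1*(-16))**2 - (-1)*(-16)) = (54 - 111)*(6 + 16**2 - 1*16) = -57*(6 + 256 - 16) = -57*246 = -14022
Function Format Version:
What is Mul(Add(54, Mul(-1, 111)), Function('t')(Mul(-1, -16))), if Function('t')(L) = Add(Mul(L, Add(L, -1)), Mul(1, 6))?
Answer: -14022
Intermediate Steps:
Function('t')(L) = Add(6, Mul(L, Add(-1, L))) (Function('t')(L) = Add(Mul(L, Add(-1, L)), 6) = Add(6, Mul(L, Add(-1, L))))
Mul(Add(54, Mul(-1, 111)), Function('t')(Mul(-1, -16))) = Mul(Add(54, Mul(-1, 111)), Add(6, Pow(Mul(-1, -16), 2), Mul(-1, Mul(-1, -16)))) = Mul(Add(54, -111), Add(6, Pow(16, 2), Mul(-1, 16))) = Mul(-57, Add(6, 256, -16)) = Mul(-57, 246) = -14022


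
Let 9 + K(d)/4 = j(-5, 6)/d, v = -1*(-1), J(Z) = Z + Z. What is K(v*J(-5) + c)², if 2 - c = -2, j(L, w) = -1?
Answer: 11236/9 ≈ 1248.4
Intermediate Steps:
J(Z) = 2*Z
c = 4 (c = 2 - 1*(-2) = 2 + 2 = 4)
v = 1
K(d) = -36 - 4/d (K(d) = -36 + 4*(-1/d) = -36 - 4/d)
K(v*J(-5) + c)² = (-36 - 4/(1*(2*(-5)) + 4))² = (-36 - 4/(1*(-10) + 4))² = (-36 - 4/(-10 + 4))² = (-36 - 4/(-6))² = (-36 - 4*(-⅙))² = (-36 + ⅔)² = (-106/3)² = 11236/9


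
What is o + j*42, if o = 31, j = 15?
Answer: 661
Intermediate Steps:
o + j*42 = 31 + 15*42 = 31 + 630 = 661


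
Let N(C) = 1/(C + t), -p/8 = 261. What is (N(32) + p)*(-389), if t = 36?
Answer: 55231387/68 ≈ 8.1223e+5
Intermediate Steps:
p = -2088 (p = -8*261 = -2088)
N(C) = 1/(36 + C) (N(C) = 1/(C + 36) = 1/(36 + C))
(N(32) + p)*(-389) = (1/(36 + 32) - 2088)*(-389) = (1/68 - 2088)*(-389) = -141983/68*(-389) = 55231387/68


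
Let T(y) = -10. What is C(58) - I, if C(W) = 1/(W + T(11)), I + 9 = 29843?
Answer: -1432031/48 ≈ -29834.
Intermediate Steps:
I = 29834 (I = -9 + 29843 = 29834)
C(W) = 1/(-10 + W) (C(W) = 1/(W - 10) = 1/(-10 + W))
C(58) - I = 1/(-10 + 58) - 1*29834 = 1/48 - 29834 = -1432031/48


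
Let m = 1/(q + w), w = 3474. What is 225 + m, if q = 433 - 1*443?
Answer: 779401/3464 ≈ 225.00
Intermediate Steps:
q = -10 (q = 433 - 443 = -10)
m = 1/3464 (m = 1/(-10 + 3474) = 1/3464 ≈ 0.00028868)
225 + m = 225 + 1/3464 = 779401/3464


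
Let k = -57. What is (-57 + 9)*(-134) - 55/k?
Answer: 366679/57 ≈ 6433.0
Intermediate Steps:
(-57 + 9)*(-134) - 55/k = (-57 + 9)*(-134) - 55/(-57) = -48*(-134) - 55*(-1/57) = 6432 + 55/57 = 366679/57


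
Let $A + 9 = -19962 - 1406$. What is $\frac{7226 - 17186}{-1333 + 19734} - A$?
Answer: $\frac{393348217}{18401} \approx 21376.0$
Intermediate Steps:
$A = -21377$ ($A = -9 - 21368 = -21377$)
$\frac{7226 - 17186}{-1333 + 19734} - A = \frac{7226 - 17186}{-1333 + 19734} - -21377 = - \frac{9960}{18401} + 21377 = \frac{393348217}{18401}$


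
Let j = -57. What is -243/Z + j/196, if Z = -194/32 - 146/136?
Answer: 4281393/126812 ≈ 33.762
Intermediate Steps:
Z = -1941/272 (Z = -194*1/32 - 146*1/136 = -97/16 - 73/68 = -1941/272 ≈ -7.1360)
-243/Z + j/196 = -243/(-1941/272) - 57/196 = -243*(-272/1941) - 57*1/196 = 22032/647 - 57/196 = 4281393/126812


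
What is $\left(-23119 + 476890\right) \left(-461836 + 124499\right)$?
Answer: $-153073747827$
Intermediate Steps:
$\left(-23119 + 476890\right) \left(-461836 + 124499\right) = 453771 \left(-337337\right) = -153073747827$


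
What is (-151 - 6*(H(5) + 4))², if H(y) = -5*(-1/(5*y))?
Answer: 776161/25 ≈ 31046.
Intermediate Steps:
H(y) = 1/y (H(y) = -5*(-1/(5*y)) = -(-1)/y = 1/y)
(-151 - 6*(H(5) + 4))² = (-151 - 6*(1/5 + 4))² = (-151 - 6*(⅕ + 4))² = (-151 - 6*21/5)² = (-151 - 126/5)² = (-881/5)² = 776161/25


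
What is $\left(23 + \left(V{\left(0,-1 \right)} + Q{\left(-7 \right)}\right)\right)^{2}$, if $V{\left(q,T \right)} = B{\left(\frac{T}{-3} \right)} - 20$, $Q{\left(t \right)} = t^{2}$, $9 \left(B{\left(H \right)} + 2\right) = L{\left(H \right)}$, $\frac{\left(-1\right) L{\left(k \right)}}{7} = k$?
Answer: $\frac{1803649}{729} \approx 2474.1$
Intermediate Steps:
$L{\left(k \right)} = - 7 k$
$B{\left(H \right)} = -2 - \frac{7 H}{9}$ ($B{\left(H \right)} = -2 + \frac{\left(-7\right) H}{9} = -2 - \frac{7 H}{9}$)
$V{\left(q,T \right)} = -22 + \frac{7 T}{27}$ ($V{\left(q,T \right)} = \left(-2 - \frac{7 \frac{T}{-3}}{9}\right) - 20 = \left(-2 - \frac{7 T \left(- \frac{1}{3}\right)}{9}\right) - 20 = \left(-2 - \frac{7 \left(- \frac{T}{3}\right)}{9}\right) - 20 = \left(-2 + \frac{7 T}{27}\right) - 20 = -22 + \frac{7 T}{27}$)
$\left(23 + \left(V{\left(0,-1 \right)} + Q{\left(-7 \right)}\right)\right)^{2} = \left(23 + \left(\left(-22 + \frac{7}{27} \left(-1\right)\right) + \left(-7\right)^{2}\right)\right)^{2} = \left(23 + \left(\left(-22 - \frac{7}{27}\right) + 49\right)\right)^{2} = \left(23 + \left(- \frac{601}{27} + 49\right)\right)^{2} = \left(23 + \frac{722}{27}\right)^{2} = \left(\frac{1343}{27}\right)^{2} = \frac{1803649}{729}$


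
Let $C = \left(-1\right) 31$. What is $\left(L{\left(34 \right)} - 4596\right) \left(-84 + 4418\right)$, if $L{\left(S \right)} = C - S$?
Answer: $-20200774$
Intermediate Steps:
$C = -31$
$L{\left(S \right)} = -31 - S$
$\left(L{\left(34 \right)} - 4596\right) \left(-84 + 4418\right) = \left(\left(-31 - 34\right) - 4596\right) \left(-84 + 4418\right) = \left(\left(-31 - 34\right) - 4596\right) 4334 = \left(-65 - 4596\right) 4334 = \left(-4661\right) 4334 = -20200774$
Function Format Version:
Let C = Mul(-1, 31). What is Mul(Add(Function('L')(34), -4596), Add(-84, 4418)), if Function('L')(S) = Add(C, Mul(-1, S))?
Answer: -20200774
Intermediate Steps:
C = -31
Function('L')(S) = Add(-31, Mul(-1, S))
Mul(Add(Function('L')(34), -4596), Add(-84, 4418)) = Mul(Add(Add(-31, Mul(-1, 34)), -4596), Add(-84, 4418)) = Mul(Add(Add(-31, -34), -4596), 4334) = Mul(Add(-65, -4596), 4334) = Mul(-4661, 4334) = -20200774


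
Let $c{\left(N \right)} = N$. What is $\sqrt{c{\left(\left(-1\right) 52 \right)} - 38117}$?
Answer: $3 i \sqrt{4241} \approx 195.37 i$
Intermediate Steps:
$\sqrt{c{\left(\left(-1\right) 52 \right)} - 38117} = \sqrt{\left(-1\right) 52 - 38117} = \sqrt{-52 - 38117} = \sqrt{-38169} = 3 i \sqrt{4241}$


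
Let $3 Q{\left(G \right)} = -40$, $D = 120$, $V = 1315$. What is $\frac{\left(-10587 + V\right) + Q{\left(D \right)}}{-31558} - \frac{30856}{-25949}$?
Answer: $\frac{260292592}{175478259} \approx 1.4833$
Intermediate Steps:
$Q{\left(G \right)} = - \frac{40}{3}$ ($Q{\left(G \right)} = \frac{1}{3} \left(-40\right) = - \frac{40}{3}$)
$\frac{\left(-10587 + V\right) + Q{\left(D \right)}}{-31558} - \frac{30856}{-25949} = \frac{\left(-10587 + 1315\right) - \frac{40}{3}}{-31558} - \frac{30856}{-25949} = \left(-9272 - \frac{40}{3}\right) \left(- \frac{1}{31558}\right) - - \frac{4408}{3707} = \left(- \frac{27856}{3}\right) \left(- \frac{1}{31558}\right) + \frac{4408}{3707} = \frac{13928}{47337} + \frac{4408}{3707} = \frac{260292592}{175478259}$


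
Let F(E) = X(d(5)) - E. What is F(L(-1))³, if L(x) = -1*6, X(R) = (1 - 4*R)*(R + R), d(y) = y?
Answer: -6229504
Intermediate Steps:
X(R) = 2*R*(1 - 4*R) (X(R) = (1 - 4*R)*(2*R) = 2*R*(1 - 4*R))
L(x) = -6
F(E) = -190 - E (F(E) = 2*5*(1 - 4*5) - E = 2*5*(1 - 20) - E = 2*5*(-19) - E = -190 - E)
F(L(-1))³ = (-190 - 1*(-6))³ = (-190 + 6)³ = (-184)³ = -6229504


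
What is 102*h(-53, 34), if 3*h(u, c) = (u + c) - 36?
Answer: -1870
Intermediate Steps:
h(u, c) = -12 + c/3 + u/3 (h(u, c) = ((u + c) - 36)/3 = ((c + u) - 36)/3 = (-36 + c + u)/3 = -12 + c/3 + u/3)
102*h(-53, 34) = 102*(-12 + (⅓)*34 + (⅓)*(-53)) = 102*(-12 + 34/3 - 53/3) = 102*(-55/3) = -1870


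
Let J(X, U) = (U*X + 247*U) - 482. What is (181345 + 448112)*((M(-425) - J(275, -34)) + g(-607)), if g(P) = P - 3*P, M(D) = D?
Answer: 11971642683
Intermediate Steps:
J(X, U) = -482 + 247*U + U*X (J(X, U) = (247*U + U*X) - 482 = -482 + 247*U + U*X)
g(P) = -2*P
(181345 + 448112)*((M(-425) - J(275, -34)) + g(-607)) = (181345 + 448112)*((-425 - (-482 + 247*(-34) - 34*275)) - 2*(-607)) = 629457*((-425 - (-482 - 8398 - 9350)) + 1214) = 629457*((-425 - 1*(-18230)) + 1214) = 629457*((-425 + 18230) + 1214) = 629457*(17805 + 1214) = 629457*19019 = 11971642683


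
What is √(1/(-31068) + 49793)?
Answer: √1335034180549/5178 ≈ 223.14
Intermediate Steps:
√(1/(-31068) + 49793) = √(-1/31068 + 49793) = √(1546968923/31068) = √1335034180549/5178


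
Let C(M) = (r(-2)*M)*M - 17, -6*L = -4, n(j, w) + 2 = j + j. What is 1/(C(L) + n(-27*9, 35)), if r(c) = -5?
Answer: -9/4565 ≈ -0.0019715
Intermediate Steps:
n(j, w) = -2 + 2*j (n(j, w) = -2 + (j + j) = -2 + 2*j)
L = ⅔ (L = -⅙*(-4) = ⅔ ≈ 0.66667)
C(M) = -17 - 5*M² (C(M) = (-5*M)*M - 17 = -5*M² - 17 = -17 - 5*M²)
1/(C(L) + n(-27*9, 35)) = 1/((-17 - 5*(⅔)²) + (-2 + 2*(-27*9))) = 1/((-17 - 5*4/9) + (-2 + 2*(-243))) = 1/((-17 - 20/9) + (-2 - 486)) = 1/(-173/9 - 488) = 1/(-4565/9) = -9/4565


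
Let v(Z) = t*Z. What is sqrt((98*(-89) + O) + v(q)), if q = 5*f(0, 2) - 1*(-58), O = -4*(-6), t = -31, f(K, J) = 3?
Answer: I*sqrt(10961) ≈ 104.69*I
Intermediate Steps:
O = 24
q = 73 (q = 5*3 - 1*(-58) = 15 + 58 = 73)
v(Z) = -31*Z
sqrt((98*(-89) + O) + v(q)) = sqrt((98*(-89) + 24) - 31*73) = sqrt((-8722 + 24) - 2263) = sqrt(-8698 - 2263) = sqrt(-10961) = I*sqrt(10961)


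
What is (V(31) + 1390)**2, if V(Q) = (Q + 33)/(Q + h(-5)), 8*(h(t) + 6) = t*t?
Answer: 98133080644/50625 ≈ 1.9384e+6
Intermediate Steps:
h(t) = -6 + t**2/8 (h(t) = -6 + (t*t)/8 = -6 + t**2/8)
V(Q) = (33 + Q)/(-23/8 + Q) (V(Q) = (Q + 33)/(Q + (-6 + (1/8)*(-5)**2)) = (33 + Q)/(Q + (-6 + (1/8)*25)) = (33 + Q)/(Q + (-6 + 25/8)) = (33 + Q)/(Q - 23/8) = (33 + Q)/(-23/8 + Q))
(V(31) + 1390)**2 = (8*(33 + 31)/(-23 + 8*31) + 1390)**2 = (8*64/(-23 + 248) + 1390)**2 = (8*64/225 + 1390)**2 = (8*(1/225)*64 + 1390)**2 = (512/225 + 1390)**2 = (313262/225)**2 = 98133080644/50625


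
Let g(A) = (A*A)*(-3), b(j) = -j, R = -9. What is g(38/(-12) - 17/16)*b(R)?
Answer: -123627/256 ≈ -482.92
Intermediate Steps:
g(A) = -3*A² (g(A) = A²*(-3) = -3*A²)
g(38/(-12) - 17/16)*b(R) = (-3*(38/(-12) - 17/16)²)*(-1*(-9)) = -3*(38*(-1/12) - 17*1/16)²*9 = -3*(-19/6 - 17/16)²*9 = -3*(-203/48)²*9 = -3*41209/2304*9 = -41209/768*9 = -123627/256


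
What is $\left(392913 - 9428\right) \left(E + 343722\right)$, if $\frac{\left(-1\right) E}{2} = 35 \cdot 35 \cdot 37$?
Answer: $97049315920$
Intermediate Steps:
$E = -90650$ ($E = - 2 \cdot 35 \cdot 35 \cdot 37 = - 2 \cdot 1225 \cdot 37 = \left(-2\right) 45325 = -90650$)
$\left(392913 - 9428\right) \left(E + 343722\right) = \left(392913 - 9428\right) \left(-90650 + 343722\right) = 383485 \cdot 253072 = 97049315920$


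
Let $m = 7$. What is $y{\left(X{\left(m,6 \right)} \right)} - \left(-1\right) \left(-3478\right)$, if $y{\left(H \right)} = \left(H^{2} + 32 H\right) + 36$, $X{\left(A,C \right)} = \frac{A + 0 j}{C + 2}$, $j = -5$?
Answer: $- \frac{218447}{64} \approx -3413.2$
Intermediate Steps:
$X{\left(A,C \right)} = \frac{A}{2 + C}$ ($X{\left(A,C \right)} = \frac{A + 0 \left(-5\right)}{C + 2} = \frac{A + 0}{2 + C} = \frac{A}{2 + C}$)
$y{\left(H \right)} = 36 + H^{2} + 32 H$
$y{\left(X{\left(m,6 \right)} \right)} - \left(-1\right) \left(-3478\right) = \left(36 + \left(\frac{7}{2 + 6}\right)^{2} + 32 \frac{7}{2 + 6}\right) - \left(-1\right) \left(-3478\right) = \left(36 + \left(\frac{7}{8}\right)^{2} + 32 \cdot \frac{7}{8}\right) - 3478 = \left(36 + \frac{49}{64} + 28\right) - 3478 = \frac{4145}{64} - 3478 = - \frac{218447}{64}$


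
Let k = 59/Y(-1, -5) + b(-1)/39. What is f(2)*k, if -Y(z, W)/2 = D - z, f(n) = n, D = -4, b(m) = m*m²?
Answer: 255/13 ≈ 19.615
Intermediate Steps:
b(m) = m³
Y(z, W) = 8 + 2*z (Y(z, W) = -2*(-4 - z) = 8 + 2*z)
k = 255/26 (k = 59/(8 + 2*(-1)) + (-1)³/39 = 59/(8 - 2) - 1*1/39 = 59/6 - 1/39 = 255/26 ≈ 9.8077)
f(2)*k = 2*(255/26) = 255/13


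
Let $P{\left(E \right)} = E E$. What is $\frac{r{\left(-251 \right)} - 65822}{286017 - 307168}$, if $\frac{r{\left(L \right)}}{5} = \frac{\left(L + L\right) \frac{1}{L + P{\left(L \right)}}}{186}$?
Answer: $\frac{306072301}{98352150} \approx 3.112$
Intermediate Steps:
$P{\left(E \right)} = E^{2}$
$r{\left(L \right)} = \frac{5 L}{93 \left(L + L^{2}\right)}$ ($r{\left(L \right)} = 5 \frac{\left(L + L\right) \frac{1}{L + L^{2}}}{186} = 5 \frac{2 L}{L + L^{2}} \cdot \frac{1}{186} = 5 \frac{L}{93 \left(L + L^{2}\right)} = \frac{5 L}{93 \left(L + L^{2}\right)}$)
$\frac{r{\left(-251 \right)} - 65822}{286017 - 307168} = \frac{\frac{5}{93 \left(1 - 251\right)} - 65822}{286017 - 307168} = \frac{\frac{5}{93 \left(-250\right)} - 65822}{-21151} = \left(\frac{5}{93} \left(- \frac{1}{250}\right) - 65822\right) \left(- \frac{1}{21151}\right) = \left(- \frac{1}{4650} - 65822\right) \left(- \frac{1}{21151}\right) = \left(- \frac{306072301}{4650}\right) \left(- \frac{1}{21151}\right) = \frac{306072301}{98352150}$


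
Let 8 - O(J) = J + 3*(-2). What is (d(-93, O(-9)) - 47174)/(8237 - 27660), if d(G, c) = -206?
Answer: 47380/19423 ≈ 2.4394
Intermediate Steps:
O(J) = 14 - J (O(J) = 8 - (J + 3*(-2)) = 8 - (J - 6) = 8 - (-6 + J) = 8 + (6 - J) = 14 - J)
(d(-93, O(-9)) - 47174)/(8237 - 27660) = (-206 - 47174)/(8237 - 27660) = -47380/(-19423) = -47380*(-1/19423) = 47380/19423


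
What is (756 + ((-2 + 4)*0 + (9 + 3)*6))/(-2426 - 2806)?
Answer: -69/436 ≈ -0.15826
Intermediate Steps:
(756 + ((-2 + 4)*0 + (9 + 3)*6))/(-2426 - 2806) = (756 + (2*0 + 12*6))/(-5232) = (756 + (0 + 72))*(-1/5232) = (756 + 72)*(-1/5232) = 828*(-1/5232) = -69/436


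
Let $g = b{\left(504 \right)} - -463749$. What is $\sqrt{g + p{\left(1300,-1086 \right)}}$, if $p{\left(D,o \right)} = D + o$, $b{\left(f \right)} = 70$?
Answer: $\sqrt{464033} \approx 681.2$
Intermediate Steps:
$g = 463819$ ($g = 70 - -463749 = 70 + 463749 = 463819$)
$\sqrt{g + p{\left(1300,-1086 \right)}} = \sqrt{463819 + \left(1300 - 1086\right)} = \sqrt{463819 + 214} = \sqrt{464033}$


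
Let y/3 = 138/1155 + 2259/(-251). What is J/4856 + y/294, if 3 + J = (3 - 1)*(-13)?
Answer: -8848417/91608440 ≈ -0.096590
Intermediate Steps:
J = -29 (J = -3 + (3 - 1)*(-13) = -3 + 2*(-13) = -3 - 26 = -29)
y = -10257/385 (y = 3*(138/1155 + 2259/(-251)) = 3*(138*(1/1155) + 2259*(-1/251)) = 3*(46/385 - 9) = 3*(-3419/385) = -10257/385 ≈ -26.642)
J/4856 + y/294 = -29/4856 - 10257/385/294 = -29*1/4856 - 10257/385*1/294 = -29/4856 - 3419/37730 = -8848417/91608440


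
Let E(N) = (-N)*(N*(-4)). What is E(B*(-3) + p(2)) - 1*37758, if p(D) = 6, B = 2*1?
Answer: -37758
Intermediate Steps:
B = 2
E(N) = 4*N**2 (E(N) = (-N)*(-4*N) = 4*N**2)
E(B*(-3) + p(2)) - 1*37758 = 4*(2*(-3) + 6)**2 - 1*37758 = 4*(-6 + 6)**2 - 37758 = 4*0**2 - 37758 = 4*0 - 37758 = 0 - 37758 = -37758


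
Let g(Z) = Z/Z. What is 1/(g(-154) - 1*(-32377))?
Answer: 1/32378 ≈ 3.0885e-5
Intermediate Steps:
g(Z) = 1
1/(g(-154) - 1*(-32377)) = 1/(1 - 1*(-32377)) = 1/(1 + 32377) = 1/32378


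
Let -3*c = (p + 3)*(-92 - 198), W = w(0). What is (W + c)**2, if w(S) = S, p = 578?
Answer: 28388880100/9 ≈ 3.1543e+9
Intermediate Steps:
W = 0
c = 168490/3 (c = -(578 + 3)*(-92 - 198)/3 = -581*(-290)/3 = -1/3*(-168490) = 168490/3 ≈ 56163.)
(W + c)**2 = (0 + 168490/3)**2 = (168490/3)**2 = 28388880100/9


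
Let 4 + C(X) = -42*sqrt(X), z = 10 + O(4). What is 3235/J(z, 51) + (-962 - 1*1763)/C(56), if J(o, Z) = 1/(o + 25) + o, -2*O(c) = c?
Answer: 527054467/1308676 + 57225*sqrt(14)/24692 ≈ 411.41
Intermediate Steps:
O(c) = -c/2
z = 8 (z = 10 - 1/2*4 = 10 - 2 = 8)
C(X) = -4 - 42*sqrt(X)
J(o, Z) = o + 1/(25 + o) (J(o, Z) = 1/(25 + o) + o = o + 1/(25 + o))
3235/J(z, 51) + (-962 - 1*1763)/C(56) = 3235/(((1 + 8**2 + 25*8)/(25 + 8))) + (-962 - 1*1763)/(-4 - 84*sqrt(14)) = 3235/(((1 + 64 + 200)/33)) + (-962 - 1763)/(-4 - 84*sqrt(14)) = 3235/(((1/33)*265)) - 2725/(-4 - 84*sqrt(14)) = 3235/(265/33) - 2725/(-4 - 84*sqrt(14)) = 3235*(33/265) - 2725/(-4 - 84*sqrt(14)) = 21351/53 - 2725/(-4 - 84*sqrt(14))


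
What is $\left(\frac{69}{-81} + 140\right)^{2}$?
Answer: $\frac{14115049}{729} \approx 19362.0$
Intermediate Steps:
$\left(\frac{69}{-81} + 140\right)^{2} = \left(69 \left(- \frac{1}{81}\right) + 140\right)^{2} = \left(- \frac{23}{27} + 140\right)^{2} = \left(\frac{3757}{27}\right)^{2} = \frac{14115049}{729}$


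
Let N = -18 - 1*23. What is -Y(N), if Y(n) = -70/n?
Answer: -70/41 ≈ -1.7073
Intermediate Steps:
N = -41 (N = -18 - 23 = -41)
-Y(N) = -(-70)/(-41) = -(-70)*(-1)/41 = -1*70/41 = -70/41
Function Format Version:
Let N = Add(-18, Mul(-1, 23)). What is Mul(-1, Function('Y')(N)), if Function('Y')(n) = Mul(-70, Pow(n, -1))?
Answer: Rational(-70, 41) ≈ -1.7073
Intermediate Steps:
N = -41 (N = Add(-18, -23) = -41)
Mul(-1, Function('Y')(N)) = Mul(-1, Mul(-70, Pow(-41, -1))) = Mul(-1, Mul(-70, Rational(-1, 41))) = Mul(-1, Rational(70, 41)) = Rational(-70, 41)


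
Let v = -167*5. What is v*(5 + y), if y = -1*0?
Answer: -4175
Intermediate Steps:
y = 0
v = -835
v*(5 + y) = -835*(5 + 0) = -835*5 = -4175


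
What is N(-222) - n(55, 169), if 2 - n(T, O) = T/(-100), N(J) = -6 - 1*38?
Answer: -931/20 ≈ -46.550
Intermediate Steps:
N(J) = -44 (N(J) = -6 - 38 = -44)
n(T, O) = 2 + T/100 (n(T, O) = 2 - T/(-100) = 2 - T*(-1)/100 = 2 - (-1)*T/100 = 2 + T/100)
N(-222) - n(55, 169) = -44 - (2 + (1/100)*55) = -44 - (2 + 11/20) = -44 - 1*51/20 = -44 - 51/20 = -931/20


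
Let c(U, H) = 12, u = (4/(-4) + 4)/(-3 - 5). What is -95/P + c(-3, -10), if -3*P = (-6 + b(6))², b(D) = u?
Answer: 16484/867 ≈ 19.013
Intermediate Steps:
u = -3/8 (u = (4*(-¼) + 4)/(-8) = (-1 + 4)*(-⅛) = 3*(-⅛) = -3/8 ≈ -0.37500)
b(D) = -3/8
P = -867/64 (P = -(-6 - 3/8)²/3 = -(-51/8)²/3 = -⅓*2601/64 = -867/64 ≈ -13.547)
-95/P + c(-3, -10) = -95/(-867/64) + 12 = -95*(-64/867) + 12 = 6080/867 + 12 = 16484/867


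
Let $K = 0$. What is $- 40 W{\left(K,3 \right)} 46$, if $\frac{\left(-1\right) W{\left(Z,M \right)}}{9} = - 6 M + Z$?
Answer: $-298080$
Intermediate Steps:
$W{\left(Z,M \right)} = - 9 Z + 54 M$ ($W{\left(Z,M \right)} = - 9 \left(- 6 M + Z\right) = - 9 \left(Z - 6 M\right) = - 9 Z + 54 M$)
$- 40 W{\left(K,3 \right)} 46 = - 40 \left(\left(-9\right) 0 + 54 \cdot 3\right) 46 = - 40 \left(0 + 162\right) 46 = \left(-40\right) 162 \cdot 46 = \left(-6480\right) 46 = -298080$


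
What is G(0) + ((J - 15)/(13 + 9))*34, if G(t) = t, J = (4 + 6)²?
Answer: 1445/11 ≈ 131.36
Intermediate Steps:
J = 100 (J = 10² = 100)
G(0) + ((J - 15)/(13 + 9))*34 = 0 + ((100 - 15)/(13 + 9))*34 = 0 + (85/22)*34 = 0 + 1445/11 = 1445/11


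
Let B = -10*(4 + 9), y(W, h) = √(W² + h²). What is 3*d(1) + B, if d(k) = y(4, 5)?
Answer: -130 + 3*√41 ≈ -110.79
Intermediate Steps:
d(k) = √41 (d(k) = √(4² + 5²) = √(16 + 25) = √41)
B = -130 (B = -10*13 = -130)
3*d(1) + B = 3*√41 - 130 = -130 + 3*√41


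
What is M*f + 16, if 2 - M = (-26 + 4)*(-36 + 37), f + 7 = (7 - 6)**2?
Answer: -128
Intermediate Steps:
f = -6 (f = -7 + (7 - 6)**2 = -7 + 1**2 = -7 + 1 = -6)
M = 24 (M = 2 - (-26 + 4)*(-36 + 37) = 2 - (-22) = 2 - 1*(-22) = 2 + 22 = 24)
M*f + 16 = 24*(-6) + 16 = -144 + 16 = -128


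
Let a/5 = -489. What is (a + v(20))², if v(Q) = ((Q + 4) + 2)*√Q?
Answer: 5991545 - 254280*√5 ≈ 5.4230e+6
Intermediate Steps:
v(Q) = √Q*(6 + Q) (v(Q) = ((4 + Q) + 2)*√Q = (6 + Q)*√Q = √Q*(6 + Q))
a = -2445 (a = 5*(-489) = -2445)
(a + v(20))² = (-2445 + √20*(6 + 20))² = (-2445 + (2*√5)*26)² = (-2445 + 52*√5)²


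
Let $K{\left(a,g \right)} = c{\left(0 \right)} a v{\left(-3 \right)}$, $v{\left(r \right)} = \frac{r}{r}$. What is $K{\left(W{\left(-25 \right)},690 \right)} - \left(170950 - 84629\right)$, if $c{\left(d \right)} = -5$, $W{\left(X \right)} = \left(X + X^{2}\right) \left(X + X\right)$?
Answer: $63679$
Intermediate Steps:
$W{\left(X \right)} = 2 X \left(X + X^{2}\right)$ ($W{\left(X \right)} = \left(X + X^{2}\right) 2 X = 2 X \left(X + X^{2}\right)$)
$v{\left(r \right)} = 1$
$K{\left(a,g \right)} = - 5 a$ ($K{\left(a,g \right)} = - 5 a 1 = - 5 a$)
$K{\left(W{\left(-25 \right)},690 \right)} - \left(170950 - 84629\right) = - 5 \cdot 2 \left(-25\right)^{2} \left(1 - 25\right) - \left(170950 - 84629\right) = - 5 \cdot 2 \cdot 625 \left(-24\right) - \left(170950 - 84629\right) = \left(-5\right) \left(-30000\right) - 86321 = 150000 - 86321 = 63679$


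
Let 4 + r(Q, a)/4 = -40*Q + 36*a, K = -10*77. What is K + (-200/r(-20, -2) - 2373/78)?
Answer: -1883558/2353 ≈ -800.49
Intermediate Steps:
K = -770
r(Q, a) = -16 - 160*Q + 144*a (r(Q, a) = -16 + 4*(-40*Q + 36*a) = -16 + (-160*Q + 144*a) = -16 - 160*Q + 144*a)
K + (-200/r(-20, -2) - 2373/78) = -770 + (-200/(-16 - 160*(-20) + 144*(-2)) - 2373/78) = -770 + (-200/(-16 + 3200 - 288) - 2373*1/78) = -770 + (-200/2896 - 791/26) = -770 + (-200*1/2896 - 791/26) = -770 + (-25/362 - 791/26) = -770 - 71748/2353 = -1883558/2353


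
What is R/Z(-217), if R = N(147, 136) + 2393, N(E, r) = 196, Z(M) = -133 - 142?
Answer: -2589/275 ≈ -9.4146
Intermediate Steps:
Z(M) = -275
R = 2589 (R = 196 + 2393 = 2589)
R/Z(-217) = 2589/(-275) = 2589*(-1/275) = -2589/275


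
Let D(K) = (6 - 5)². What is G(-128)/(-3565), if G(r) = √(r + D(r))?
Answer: -I*√127/3565 ≈ -0.0031611*I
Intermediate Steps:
D(K) = 1 (D(K) = 1² = 1)
G(r) = √(1 + r) (G(r) = √(r + 1) = √(1 + r))
G(-128)/(-3565) = √(1 - 128)/(-3565) = √(-127)*(-1/3565) = (I*√127)*(-1/3565) = -I*√127/3565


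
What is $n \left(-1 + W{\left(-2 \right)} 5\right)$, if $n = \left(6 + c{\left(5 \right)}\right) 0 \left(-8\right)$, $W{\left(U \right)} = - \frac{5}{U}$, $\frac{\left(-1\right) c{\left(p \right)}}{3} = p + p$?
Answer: $0$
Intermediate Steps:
$c{\left(p \right)} = - 6 p$ ($c{\left(p \right)} = - 3 \left(p + p\right) = - 3 \cdot 2 p = - 6 p$)
$n = 0$ ($n = \left(6 - 30\right) 0 \left(-8\right) = \left(-24\right) 0 \left(-8\right) = 0 \left(-8\right) = 0$)
$n \left(-1 + W{\left(-2 \right)} 5\right) = 0 \left(-1 + - \frac{5}{-2} \cdot 5\right) = 0 \left(-1 + \left(-5\right) \left(- \frac{1}{2}\right) 5\right) = 0 \left(-1 + \frac{5}{2} \cdot 5\right) = 0 \left(-1 + \frac{25}{2}\right) = 0 \cdot \frac{23}{2} = 0$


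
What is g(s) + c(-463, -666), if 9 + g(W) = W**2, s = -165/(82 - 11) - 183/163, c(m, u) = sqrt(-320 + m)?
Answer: 385643583/133934329 + 3*I*sqrt(87) ≈ 2.8793 + 27.982*I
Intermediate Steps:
s = -39888/11573 (s = -165/71 - 183*1/163 = -165*1/71 - 183/163 = -165/71 - 183/163 = -39888/11573 ≈ -3.4466)
g(W) = -9 + W**2
g(s) + c(-463, -666) = (-9 + (-39888/11573)**2) + sqrt(-320 - 463) = (-9 + 1591052544/133934329) + sqrt(-783) = 385643583/133934329 + 3*I*sqrt(87)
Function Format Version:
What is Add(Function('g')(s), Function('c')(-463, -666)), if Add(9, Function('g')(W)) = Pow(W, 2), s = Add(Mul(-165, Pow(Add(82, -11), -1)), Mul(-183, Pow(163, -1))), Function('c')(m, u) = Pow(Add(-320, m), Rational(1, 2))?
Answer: Add(Rational(385643583, 133934329), Mul(3, I, Pow(87, Rational(1, 2)))) ≈ Add(2.8793, Mul(27.982, I))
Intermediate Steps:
s = Rational(-39888, 11573) (s = Add(Mul(-165, Pow(71, -1)), Mul(-183, Rational(1, 163))) = Add(Mul(-165, Rational(1, 71)), Rational(-183, 163)) = Add(Rational(-165, 71), Rational(-183, 163)) = Rational(-39888, 11573) ≈ -3.4466)
Function('g')(W) = Add(-9, Pow(W, 2))
Add(Function('g')(s), Function('c')(-463, -666)) = Add(Add(-9, Pow(Rational(-39888, 11573), 2)), Pow(Add(-320, -463), Rational(1, 2))) = Add(Add(-9, Rational(1591052544, 133934329)), Pow(-783, Rational(1, 2))) = Add(Rational(385643583, 133934329), Mul(3, I, Pow(87, Rational(1, 2))))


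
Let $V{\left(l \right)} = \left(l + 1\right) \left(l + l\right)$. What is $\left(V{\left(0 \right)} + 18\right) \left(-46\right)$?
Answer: $-828$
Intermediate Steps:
$V{\left(l \right)} = 2 l \left(1 + l\right)$ ($V{\left(l \right)} = \left(1 + l\right) 2 l = 2 l \left(1 + l\right)$)
$\left(V{\left(0 \right)} + 18\right) \left(-46\right) = \left(2 \cdot 0 \left(1 + 0\right) + 18\right) \left(-46\right) = \left(2 \cdot 0 \cdot 1 + 18\right) \left(-46\right) = \left(0 + 18\right) \left(-46\right) = 18 \left(-46\right) = -828$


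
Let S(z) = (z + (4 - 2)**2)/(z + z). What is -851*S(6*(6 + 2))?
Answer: -11063/24 ≈ -460.96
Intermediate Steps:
S(z) = (4 + z)/(2*z) (S(z) = (z + 2**2)/((2*z)) = (z + 4)*(1/(2*z)) = (4 + z)*(1/(2*z)) = (4 + z)/(2*z))
-851*S(6*(6 + 2)) = -851*(4 + 6*(6 + 2))/(2*(6*(6 + 2))) = -851*(4 + 6*8)/(2*(6*8)) = -851*(4 + 48)/(2*48) = -851*52/(2*48) = -851*13/24 = -11063/24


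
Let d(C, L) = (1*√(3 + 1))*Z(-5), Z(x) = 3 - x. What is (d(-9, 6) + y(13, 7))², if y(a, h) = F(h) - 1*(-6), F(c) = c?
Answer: 841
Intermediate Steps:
y(a, h) = 6 + h (y(a, h) = h - 1*(-6) = h + 6 = 6 + h)
d(C, L) = 16 (d(C, L) = (1*√(3 + 1))*(3 - 1*(-5)) = (1*√4)*(3 + 5) = (1*2)*8 = 2*8 = 16)
(d(-9, 6) + y(13, 7))² = (16 + (6 + 7))² = (16 + 13)² = 29² = 841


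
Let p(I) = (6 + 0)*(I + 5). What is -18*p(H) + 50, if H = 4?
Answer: -922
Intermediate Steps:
p(I) = 30 + 6*I (p(I) = 6*(5 + I) = 30 + 6*I)
-18*p(H) + 50 = -18*(30 + 6*4) + 50 = -18*(30 + 24) + 50 = -18*54 + 50 = -972 + 50 = -922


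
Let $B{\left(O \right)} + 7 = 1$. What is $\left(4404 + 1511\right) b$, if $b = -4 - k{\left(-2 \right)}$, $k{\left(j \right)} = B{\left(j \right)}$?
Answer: $11830$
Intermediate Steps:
$B{\left(O \right)} = -6$ ($B{\left(O \right)} = -7 + 1 = -6$)
$k{\left(j \right)} = -6$
$b = 2$ ($b = -4 - -6 = -4 + 6 = 2$)
$\left(4404 + 1511\right) b = \left(4404 + 1511\right) 2 = 5915 \cdot 2 = 11830$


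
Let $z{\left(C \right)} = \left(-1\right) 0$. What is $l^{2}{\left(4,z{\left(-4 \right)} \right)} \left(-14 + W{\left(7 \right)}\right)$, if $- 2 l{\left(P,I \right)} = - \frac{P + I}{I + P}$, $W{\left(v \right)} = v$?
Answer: $- \frac{7}{4} \approx -1.75$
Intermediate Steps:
$z{\left(C \right)} = 0$
$l{\left(P,I \right)} = \frac{1}{2}$ ($l{\left(P,I \right)} = - \frac{\left(-1\right) \frac{P + I}{I + P}}{2} = - \frac{\left(-1\right) \frac{I + P}{I + P}}{2} = - \frac{\left(-1\right) 1}{2} = \left(- \frac{1}{2}\right) \left(-1\right) = \frac{1}{2}$)
$l^{2}{\left(4,z{\left(-4 \right)} \right)} \left(-14 + W{\left(7 \right)}\right) = \frac{-14 + 7}{4} = \frac{1}{4} \left(-7\right) = - \frac{7}{4}$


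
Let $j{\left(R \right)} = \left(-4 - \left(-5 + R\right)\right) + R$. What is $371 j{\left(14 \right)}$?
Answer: $371$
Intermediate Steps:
$j{\left(R \right)} = 1$ ($j{\left(R \right)} = \left(1 - R\right) + R = 1$)
$371 j{\left(14 \right)} = 371 \cdot 1 = 371$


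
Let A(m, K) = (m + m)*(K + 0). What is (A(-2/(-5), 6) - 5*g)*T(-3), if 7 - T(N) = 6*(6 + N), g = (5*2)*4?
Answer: 10736/5 ≈ 2147.2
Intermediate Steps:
g = 40 (g = 10*4 = 40)
A(m, K) = 2*K*m (A(m, K) = (2*m)*K = 2*K*m)
T(N) = -29 - 6*N (T(N) = 7 - 6*(6 + N) = 7 - (36 + 6*N) = 7 + (-36 - 6*N) = -29 - 6*N)
(A(-2/(-5), 6) - 5*g)*T(-3) = (2*6*(-2/(-5)) - 5*40)*(-29 - 6*(-3)) = (2*6*(-2*(-⅕)) - 200)*(-29 + 18) = (2*6*(⅖) - 200)*(-11) = (24/5 - 200)*(-11) = -976/5*(-11) = 10736/5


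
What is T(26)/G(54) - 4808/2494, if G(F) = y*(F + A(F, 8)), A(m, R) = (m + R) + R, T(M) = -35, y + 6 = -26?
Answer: -9495427/4948096 ≈ -1.9190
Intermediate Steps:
y = -32 (y = -6 - 26 = -32)
A(m, R) = m + 2*R (A(m, R) = (R + m) + R = m + 2*R)
G(F) = -512 - 64*F (G(F) = -32*(F + (F + 2*8)) = -32*(F + (F + 16)) = -32*(F + (16 + F)) = -32*(16 + 2*F) = -512 - 64*F)
T(26)/G(54) - 4808/2494 = -35/(-512 - 64*54) - 4808/2494 = -35/(-512 - 3456) - 4808*1/2494 = -35/(-3968) - 2404/1247 = -35*(-1/3968) - 2404/1247 = 35/3968 - 2404/1247 = -9495427/4948096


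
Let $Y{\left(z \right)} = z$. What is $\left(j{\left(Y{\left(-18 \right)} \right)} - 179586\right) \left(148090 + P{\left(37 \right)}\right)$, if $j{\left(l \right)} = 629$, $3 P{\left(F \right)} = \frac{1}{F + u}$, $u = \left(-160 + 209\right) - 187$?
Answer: $- \frac{8030027686433}{303} \approx -2.6502 \cdot 10^{10}$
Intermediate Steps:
$u = -138$ ($u = 49 - 187 = -138$)
$P{\left(F \right)} = \frac{1}{3 \left(-138 + F\right)}$ ($P{\left(F \right)} = \frac{1}{3 \left(F - 138\right)} = \frac{1}{3 \left(-138 + F\right)}$)
$\left(j{\left(Y{\left(-18 \right)} \right)} - 179586\right) \left(148090 + P{\left(37 \right)}\right) = \left(629 - 179586\right) \left(148090 + \frac{1}{3 \left(-138 + 37\right)}\right) = - 178957 \left(148090 + \frac{1}{3 \left(-101\right)}\right) = - 178957 \left(148090 + \frac{1}{3} \left(- \frac{1}{101}\right)\right) = - 178957 \left(148090 - \frac{1}{303}\right) = \left(-178957\right) \frac{44871269}{303} = - \frac{8030027686433}{303}$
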